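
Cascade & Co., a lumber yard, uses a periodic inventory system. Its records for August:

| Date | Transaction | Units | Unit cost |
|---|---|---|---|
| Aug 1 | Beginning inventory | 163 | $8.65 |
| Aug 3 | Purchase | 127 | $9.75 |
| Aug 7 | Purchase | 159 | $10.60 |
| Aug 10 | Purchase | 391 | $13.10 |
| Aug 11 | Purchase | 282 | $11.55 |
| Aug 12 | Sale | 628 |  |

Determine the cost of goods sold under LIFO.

COGS = $7,789.70

Aug 12, 628 sold [LIFO — newest first]: 282 @ $11.55 + 346 @ $13.10 = $7,789.70
Ending inventory: 163 @ $8.65 + 127 @ $9.75 + 159 @ $10.60 + 45 @ $13.10 = $4,923.10
Check: goods available $12,712.80 = COGS $7,789.70 + ending $4,923.10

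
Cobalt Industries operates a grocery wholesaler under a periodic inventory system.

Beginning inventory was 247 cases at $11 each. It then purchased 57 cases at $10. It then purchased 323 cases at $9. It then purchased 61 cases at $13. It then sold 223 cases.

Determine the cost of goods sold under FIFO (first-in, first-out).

Sale 1 (223) [FIFO — oldest first]: 223 @ $11 = $2,453
Ending inventory: 24 @ $11 + 57 @ $10 + 323 @ $9 + 61 @ $13 = $4,534

COGS = $2,453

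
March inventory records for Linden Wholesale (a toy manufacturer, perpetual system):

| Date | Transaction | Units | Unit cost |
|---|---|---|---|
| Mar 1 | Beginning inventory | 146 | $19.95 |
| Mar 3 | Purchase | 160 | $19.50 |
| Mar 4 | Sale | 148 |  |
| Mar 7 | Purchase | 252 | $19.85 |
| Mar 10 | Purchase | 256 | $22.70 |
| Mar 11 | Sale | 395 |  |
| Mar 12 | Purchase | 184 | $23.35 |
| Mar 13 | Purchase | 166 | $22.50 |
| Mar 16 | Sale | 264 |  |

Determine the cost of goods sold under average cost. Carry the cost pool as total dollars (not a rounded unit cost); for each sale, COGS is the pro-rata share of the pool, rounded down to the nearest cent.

After Mar 1: 146 on hand, pool $2,912.70 (≈ $19.9500 each)
After Mar 3: 306 on hand, pool $6,032.70 (≈ $19.7147 each)
Mar 4, sell 148: 148/306 × $6,032.70 → $2,917.77
After Mar 7: 410 on hand, pool $8,117.13 (≈ $19.7979 each)
After Mar 10: 666 on hand, pool $13,928.33 (≈ $20.9134 each)
Mar 11, sell 395: 395/666 × $13,928.33 → $8,260.79
After Mar 12: 455 on hand, pool $9,963.94 (≈ $21.8988 each)
After Mar 13: 621 on hand, pool $13,698.94 (≈ $22.0595 each)
Mar 16, sell 264: 264/621 × $13,698.94 → $5,823.70
Total COGS = $2,917.77 + $8,260.79 + $5,823.70 = $17,002.26
Ending inventory (cost pool remaining) = $7,875.24

COGS = $17,002.26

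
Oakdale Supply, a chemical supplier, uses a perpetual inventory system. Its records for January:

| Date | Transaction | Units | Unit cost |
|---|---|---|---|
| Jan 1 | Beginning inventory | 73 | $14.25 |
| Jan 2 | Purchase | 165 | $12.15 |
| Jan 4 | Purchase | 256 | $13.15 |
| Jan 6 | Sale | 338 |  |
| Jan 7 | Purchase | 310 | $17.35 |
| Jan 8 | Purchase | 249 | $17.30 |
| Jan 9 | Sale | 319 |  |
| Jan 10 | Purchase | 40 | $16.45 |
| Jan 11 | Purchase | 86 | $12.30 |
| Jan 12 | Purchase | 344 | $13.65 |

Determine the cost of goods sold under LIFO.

COGS = $9,884.90

Jan 6, 338 sold [LIFO — newest first]: 256 @ $13.15 + 82 @ $12.15 = $4,362.70
Jan 9, 319 sold [LIFO — newest first]: 249 @ $17.30 + 70 @ $17.35 = $5,522.20
Total COGS = $4,362.70 + $5,522.20 = $9,884.90
Ending inventory: 73 @ $14.25 + 83 @ $12.15 + 240 @ $17.35 + 40 @ $16.45 + 86 @ $12.30 + 344 @ $13.65 = $12,624.10
Check: goods available $22,509.00 = COGS $9,884.90 + ending $12,624.10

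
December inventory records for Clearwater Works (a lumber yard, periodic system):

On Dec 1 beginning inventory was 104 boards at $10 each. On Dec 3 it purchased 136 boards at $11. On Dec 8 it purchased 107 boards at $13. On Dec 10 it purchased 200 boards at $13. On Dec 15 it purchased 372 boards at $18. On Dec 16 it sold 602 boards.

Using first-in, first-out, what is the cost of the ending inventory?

Ending inventory = $5,706

Dec 16, 602 sold [FIFO — oldest first]: 104 @ $10 + 136 @ $11 + 107 @ $13 + 200 @ $13 + 55 @ $18 = $7,517
Ending inventory: 317 @ $18 = $5,706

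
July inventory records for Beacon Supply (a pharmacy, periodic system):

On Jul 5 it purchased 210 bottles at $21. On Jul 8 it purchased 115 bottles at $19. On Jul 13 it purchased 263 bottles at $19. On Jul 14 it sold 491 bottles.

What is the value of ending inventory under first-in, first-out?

Jul 14, 491 sold [FIFO — oldest first]: 210 @ $21 + 115 @ $19 + 166 @ $19 = $9,749
Ending inventory: 97 @ $19 = $1,843

Ending inventory = $1,843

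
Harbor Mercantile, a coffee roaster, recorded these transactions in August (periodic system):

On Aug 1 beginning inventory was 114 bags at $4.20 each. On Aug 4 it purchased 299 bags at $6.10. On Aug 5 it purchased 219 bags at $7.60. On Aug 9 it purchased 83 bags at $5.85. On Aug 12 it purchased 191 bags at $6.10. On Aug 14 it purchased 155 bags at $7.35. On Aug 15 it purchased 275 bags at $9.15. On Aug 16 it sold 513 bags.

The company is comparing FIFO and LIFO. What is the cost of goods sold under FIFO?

COGS = $3,062.70

FIFO COGS: 114 @ $4.20 + 299 @ $6.10 + 100 @ $7.60 = $3,062.70
LIFO COGS: 275 @ $9.15 + 155 @ $7.35 + 83 @ $6.10 = $4,161.80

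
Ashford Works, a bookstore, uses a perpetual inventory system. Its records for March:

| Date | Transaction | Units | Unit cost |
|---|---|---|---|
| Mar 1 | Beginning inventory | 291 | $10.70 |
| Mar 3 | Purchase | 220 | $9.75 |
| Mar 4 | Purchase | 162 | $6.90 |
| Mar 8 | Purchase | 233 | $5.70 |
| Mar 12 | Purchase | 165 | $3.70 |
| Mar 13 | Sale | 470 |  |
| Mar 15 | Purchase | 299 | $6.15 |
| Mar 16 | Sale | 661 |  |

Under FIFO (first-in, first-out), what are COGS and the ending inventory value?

Mar 13, 470 sold [FIFO — oldest first]: 291 @ $10.70 + 179 @ $9.75 = $4,858.95
Mar 16, 661 sold [FIFO — oldest first]: 41 @ $9.75 + 162 @ $6.90 + 233 @ $5.70 + 165 @ $3.70 + 60 @ $6.15 = $3,825.15
Total COGS = $4,858.95 + $3,825.15 = $8,684.10
Ending inventory: 239 @ $6.15 = $1,469.85
Check: goods available $10,153.95 = COGS $8,684.10 + ending $1,469.85

COGS = $8,684.10; ending inventory = $1,469.85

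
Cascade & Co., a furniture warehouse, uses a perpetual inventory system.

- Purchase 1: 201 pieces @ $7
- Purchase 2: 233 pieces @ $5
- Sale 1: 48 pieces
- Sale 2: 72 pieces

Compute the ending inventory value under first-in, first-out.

Sale 1 (48) [FIFO — oldest first]: 48 @ $7 = $336
Sale 2 (72) [FIFO — oldest first]: 72 @ $7 = $504
Total COGS = $336 + $504 = $840
Ending inventory: 81 @ $7 + 233 @ $5 = $1,732
Check: goods available $2,572 = COGS $840 + ending $1,732

Ending inventory = $1,732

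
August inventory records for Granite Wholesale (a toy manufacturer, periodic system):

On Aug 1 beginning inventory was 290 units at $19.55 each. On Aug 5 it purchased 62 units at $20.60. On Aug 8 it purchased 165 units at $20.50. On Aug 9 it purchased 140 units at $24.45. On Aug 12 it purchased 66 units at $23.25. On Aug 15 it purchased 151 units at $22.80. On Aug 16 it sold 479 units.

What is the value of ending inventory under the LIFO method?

Aug 16, 479 sold [LIFO — newest first]: 151 @ $22.80 + 66 @ $23.25 + 140 @ $24.45 + 122 @ $20.50 = $10,901.30
Ending inventory: 290 @ $19.55 + 62 @ $20.60 + 43 @ $20.50 = $7,828.20

Ending inventory = $7,828.20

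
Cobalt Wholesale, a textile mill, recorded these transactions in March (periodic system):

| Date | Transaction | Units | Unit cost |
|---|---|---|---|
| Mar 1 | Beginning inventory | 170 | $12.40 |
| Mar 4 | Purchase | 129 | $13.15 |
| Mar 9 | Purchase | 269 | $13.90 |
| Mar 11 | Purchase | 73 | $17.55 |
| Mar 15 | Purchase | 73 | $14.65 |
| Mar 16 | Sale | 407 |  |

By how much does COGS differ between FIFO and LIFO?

FIFO COGS: 170 @ $12.40 + 129 @ $13.15 + 108 @ $13.90 = $5,305.55
LIFO COGS: 73 @ $14.65 + 73 @ $17.55 + 261 @ $13.90 = $5,978.50
Difference = |$5,305.55 − $5,978.50| = $672.95

$672.95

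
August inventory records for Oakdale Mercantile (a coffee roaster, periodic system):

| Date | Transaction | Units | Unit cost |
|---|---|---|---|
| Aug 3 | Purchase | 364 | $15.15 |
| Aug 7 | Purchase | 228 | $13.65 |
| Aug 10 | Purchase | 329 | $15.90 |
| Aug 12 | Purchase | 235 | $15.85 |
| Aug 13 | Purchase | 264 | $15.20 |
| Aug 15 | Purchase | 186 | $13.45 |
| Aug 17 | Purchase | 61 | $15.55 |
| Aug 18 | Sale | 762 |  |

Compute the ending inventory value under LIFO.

Aug 18, 762 sold [LIFO — newest first]: 61 @ $15.55 + 186 @ $13.45 + 264 @ $15.20 + 235 @ $15.85 + 16 @ $15.90 = $11,442.20
Ending inventory: 364 @ $15.15 + 228 @ $13.65 + 313 @ $15.90 = $13,603.50
Check: goods available $25,045.70 = COGS $11,442.20 + ending $13,603.50

Ending inventory = $13,603.50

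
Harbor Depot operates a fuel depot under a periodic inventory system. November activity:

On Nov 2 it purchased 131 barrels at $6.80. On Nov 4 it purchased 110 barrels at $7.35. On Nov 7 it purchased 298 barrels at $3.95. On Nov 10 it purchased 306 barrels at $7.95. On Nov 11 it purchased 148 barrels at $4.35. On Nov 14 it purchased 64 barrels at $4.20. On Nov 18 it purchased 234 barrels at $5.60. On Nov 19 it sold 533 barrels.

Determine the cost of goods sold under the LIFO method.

Nov 19, 533 sold [LIFO — newest first]: 234 @ $5.60 + 64 @ $4.20 + 148 @ $4.35 + 87 @ $7.95 = $2,914.65
Ending inventory: 131 @ $6.80 + 110 @ $7.35 + 298 @ $3.95 + 219 @ $7.95 = $4,617.45

COGS = $2,914.65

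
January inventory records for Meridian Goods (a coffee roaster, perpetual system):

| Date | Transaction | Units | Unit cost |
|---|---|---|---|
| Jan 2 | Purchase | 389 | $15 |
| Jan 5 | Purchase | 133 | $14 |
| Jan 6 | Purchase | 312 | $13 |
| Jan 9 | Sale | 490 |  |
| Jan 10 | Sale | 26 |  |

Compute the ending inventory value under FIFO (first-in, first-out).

Jan 9, 490 sold [FIFO — oldest first]: 389 @ $15 + 101 @ $14 = $7,249
Jan 10, 26 sold [FIFO — oldest first]: 26 @ $14 = $364
Total COGS = $7,249 + $364 = $7,613
Ending inventory: 6 @ $14 + 312 @ $13 = $4,140
Check: goods available $11,753 = COGS $7,613 + ending $4,140

Ending inventory = $4,140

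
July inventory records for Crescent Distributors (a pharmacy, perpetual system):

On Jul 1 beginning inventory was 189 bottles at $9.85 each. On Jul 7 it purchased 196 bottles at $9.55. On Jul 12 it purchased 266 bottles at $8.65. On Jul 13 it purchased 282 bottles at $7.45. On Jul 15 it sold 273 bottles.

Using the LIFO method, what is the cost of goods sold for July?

Jul 15, 273 sold [LIFO — newest first]: 273 @ $7.45 = $2,033.85
Ending inventory: 189 @ $9.85 + 196 @ $9.55 + 266 @ $8.65 + 9 @ $7.45 = $6,101.40

COGS = $2,033.85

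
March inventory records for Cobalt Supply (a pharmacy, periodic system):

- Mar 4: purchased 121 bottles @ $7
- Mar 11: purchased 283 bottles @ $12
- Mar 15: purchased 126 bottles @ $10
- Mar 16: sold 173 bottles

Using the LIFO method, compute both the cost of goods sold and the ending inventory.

Mar 16, 173 sold [LIFO — newest first]: 126 @ $10 + 47 @ $12 = $1,824
Ending inventory: 121 @ $7 + 236 @ $12 = $3,679

COGS = $1,824; ending inventory = $3,679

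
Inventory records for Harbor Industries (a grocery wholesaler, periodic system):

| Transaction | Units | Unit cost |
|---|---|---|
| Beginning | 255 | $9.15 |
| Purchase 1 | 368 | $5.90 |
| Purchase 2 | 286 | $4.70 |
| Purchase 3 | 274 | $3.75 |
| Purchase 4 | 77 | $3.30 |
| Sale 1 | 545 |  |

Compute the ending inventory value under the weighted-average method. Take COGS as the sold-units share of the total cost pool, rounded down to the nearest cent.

Ending inventory = $4,046.14

Sale 1, sell 545: 545/1260 × $7,130.25 → $3,084.11
Ending inventory (cost pool remaining) = $4,046.14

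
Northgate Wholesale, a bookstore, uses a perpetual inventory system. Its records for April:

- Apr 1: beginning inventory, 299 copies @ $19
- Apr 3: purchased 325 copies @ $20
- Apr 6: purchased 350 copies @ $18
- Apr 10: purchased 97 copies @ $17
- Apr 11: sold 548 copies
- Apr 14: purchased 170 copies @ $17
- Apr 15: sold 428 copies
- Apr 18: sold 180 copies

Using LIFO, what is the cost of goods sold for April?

COGS = $21,405

Apr 11, 548 sold [LIFO — newest first]: 97 @ $17 + 350 @ $18 + 101 @ $20 = $9,969
Apr 15, 428 sold [LIFO — newest first]: 170 @ $17 + 224 @ $20 + 34 @ $19 = $8,016
Apr 18, 180 sold [LIFO — newest first]: 180 @ $19 = $3,420
Total COGS = $9,969 + $8,016 + $3,420 = $21,405
Ending inventory: 85 @ $19 = $1,615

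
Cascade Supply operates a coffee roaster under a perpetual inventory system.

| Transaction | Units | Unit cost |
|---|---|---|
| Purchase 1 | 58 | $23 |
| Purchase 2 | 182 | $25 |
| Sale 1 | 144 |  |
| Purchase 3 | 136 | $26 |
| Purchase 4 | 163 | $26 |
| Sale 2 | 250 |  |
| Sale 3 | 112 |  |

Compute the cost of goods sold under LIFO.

COGS = $12,899

Sale 1 (144) [LIFO — newest first]: 144 @ $25 = $3,600
Sale 2 (250) [LIFO — newest first]: 163 @ $26 + 87 @ $26 = $6,500
Sale 3 (112) [LIFO — newest first]: 49 @ $26 + 38 @ $25 + 25 @ $23 = $2,799
Total COGS = $3,600 + $6,500 + $2,799 = $12,899
Ending inventory: 33 @ $23 = $759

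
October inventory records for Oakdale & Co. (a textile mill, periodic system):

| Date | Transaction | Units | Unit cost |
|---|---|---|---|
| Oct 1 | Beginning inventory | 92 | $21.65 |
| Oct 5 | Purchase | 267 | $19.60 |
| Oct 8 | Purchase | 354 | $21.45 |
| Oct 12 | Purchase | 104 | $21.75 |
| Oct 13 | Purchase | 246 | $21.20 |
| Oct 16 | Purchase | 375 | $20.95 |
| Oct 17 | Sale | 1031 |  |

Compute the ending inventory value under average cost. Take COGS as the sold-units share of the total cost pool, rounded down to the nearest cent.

Oct 17, sell 1031: 1031/1438 × $30,151.75 → $21,617.84
Ending inventory (cost pool remaining) = $8,533.91
Check: goods available $30,151.75 = COGS $21,617.84 + ending $8,533.91

Ending inventory = $8,533.91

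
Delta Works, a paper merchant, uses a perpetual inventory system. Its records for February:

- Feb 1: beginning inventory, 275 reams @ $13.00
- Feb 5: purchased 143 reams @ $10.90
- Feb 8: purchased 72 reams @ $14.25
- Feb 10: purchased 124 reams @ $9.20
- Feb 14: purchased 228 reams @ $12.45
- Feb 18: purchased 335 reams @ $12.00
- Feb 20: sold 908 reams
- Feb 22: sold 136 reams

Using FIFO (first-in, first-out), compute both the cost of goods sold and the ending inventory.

COGS = $12,563.10; ending inventory = $1,596.00

Feb 20, 908 sold [FIFO — oldest first]: 275 @ $13.00 + 143 @ $10.90 + 72 @ $14.25 + 124 @ $9.20 + 228 @ $12.45 + 66 @ $12.00 = $10,931.10
Feb 22, 136 sold [FIFO — oldest first]: 136 @ $12.00 = $1,632.00
Total COGS = $10,931.10 + $1,632.00 = $12,563.10
Ending inventory: 133 @ $12.00 = $1,596.00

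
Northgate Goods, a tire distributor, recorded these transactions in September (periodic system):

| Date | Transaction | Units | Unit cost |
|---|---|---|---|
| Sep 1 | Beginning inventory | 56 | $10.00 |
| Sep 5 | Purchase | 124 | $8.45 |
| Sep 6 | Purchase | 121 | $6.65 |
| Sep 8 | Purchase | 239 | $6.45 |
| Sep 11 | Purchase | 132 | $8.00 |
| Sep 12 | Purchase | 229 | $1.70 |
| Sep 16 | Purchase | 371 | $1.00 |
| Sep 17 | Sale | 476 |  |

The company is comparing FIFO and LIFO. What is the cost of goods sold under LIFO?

COGS = $549.50

FIFO COGS: 56 @ $10.00 + 124 @ $8.45 + 121 @ $6.65 + 175 @ $6.45 = $3,541.20
LIFO COGS: 371 @ $1.00 + 105 @ $1.70 = $549.50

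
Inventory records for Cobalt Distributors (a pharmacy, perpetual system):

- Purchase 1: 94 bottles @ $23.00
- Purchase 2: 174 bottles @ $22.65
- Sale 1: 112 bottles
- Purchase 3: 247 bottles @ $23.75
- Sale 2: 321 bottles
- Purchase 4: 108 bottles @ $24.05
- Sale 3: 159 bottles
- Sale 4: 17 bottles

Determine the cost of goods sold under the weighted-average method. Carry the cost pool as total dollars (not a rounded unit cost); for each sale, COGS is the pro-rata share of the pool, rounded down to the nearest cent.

After Purchase 1: 94 on hand, pool $2,162.00 (≈ $23.0000 each)
After Purchase 2: 268 on hand, pool $6,103.10 (≈ $22.7728 each)
Sale 1, sell 112: 112/268 × $6,103.10 → $2,550.54
After Purchase 3: 403 on hand, pool $9,418.81 (≈ $23.3717 each)
Sale 2, sell 321: 321/403 × $9,418.81 → $7,502.32
After Purchase 4: 190 on hand, pool $4,513.89 (≈ $23.7573 each)
Sale 3, sell 159: 159/190 × $4,513.89 → $3,777.41
Sale 4, sell 17: 17/31 × $736.48 → $403.87
Total COGS = $2,550.54 + $7,502.32 + $3,777.41 + $403.87 = $14,234.14
Ending inventory (cost pool remaining) = $332.61
Check: goods available $14,566.75 = COGS $14,234.14 + ending $332.61

COGS = $14,234.14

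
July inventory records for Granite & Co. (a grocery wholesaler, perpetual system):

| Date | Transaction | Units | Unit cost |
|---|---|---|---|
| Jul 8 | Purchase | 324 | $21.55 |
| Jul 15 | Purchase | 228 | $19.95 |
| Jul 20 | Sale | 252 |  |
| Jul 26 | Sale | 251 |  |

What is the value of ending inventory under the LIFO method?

Jul 20, 252 sold [LIFO — newest first]: 228 @ $19.95 + 24 @ $21.55 = $5,065.80
Jul 26, 251 sold [LIFO — newest first]: 251 @ $21.55 = $5,409.05
Total COGS = $5,065.80 + $5,409.05 = $10,474.85
Ending inventory: 49 @ $21.55 = $1,055.95

Ending inventory = $1,055.95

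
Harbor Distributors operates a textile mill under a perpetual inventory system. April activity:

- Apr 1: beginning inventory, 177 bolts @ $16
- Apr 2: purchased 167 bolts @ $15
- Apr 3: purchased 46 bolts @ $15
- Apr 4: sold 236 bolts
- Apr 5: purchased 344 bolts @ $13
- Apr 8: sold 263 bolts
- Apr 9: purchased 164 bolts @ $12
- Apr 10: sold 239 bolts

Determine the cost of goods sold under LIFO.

Apr 4, 236 sold [LIFO — newest first]: 46 @ $15 + 167 @ $15 + 23 @ $16 = $3,563
Apr 8, 263 sold [LIFO — newest first]: 263 @ $13 = $3,419
Apr 10, 239 sold [LIFO — newest first]: 164 @ $12 + 75 @ $13 = $2,943
Total COGS = $3,563 + $3,419 + $2,943 = $9,925
Ending inventory: 154 @ $16 + 6 @ $13 = $2,542
Check: goods available $12,467 = COGS $9,925 + ending $2,542

COGS = $9,925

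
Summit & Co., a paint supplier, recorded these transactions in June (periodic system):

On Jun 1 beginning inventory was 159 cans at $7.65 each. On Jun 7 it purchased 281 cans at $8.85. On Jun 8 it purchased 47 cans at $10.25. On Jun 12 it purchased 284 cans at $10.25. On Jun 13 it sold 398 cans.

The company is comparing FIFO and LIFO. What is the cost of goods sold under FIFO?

FIFO COGS: 159 @ $7.65 + 239 @ $8.85 = $3,331.50
LIFO COGS: 284 @ $10.25 + 47 @ $10.25 + 67 @ $8.85 = $3,985.70

COGS = $3,331.50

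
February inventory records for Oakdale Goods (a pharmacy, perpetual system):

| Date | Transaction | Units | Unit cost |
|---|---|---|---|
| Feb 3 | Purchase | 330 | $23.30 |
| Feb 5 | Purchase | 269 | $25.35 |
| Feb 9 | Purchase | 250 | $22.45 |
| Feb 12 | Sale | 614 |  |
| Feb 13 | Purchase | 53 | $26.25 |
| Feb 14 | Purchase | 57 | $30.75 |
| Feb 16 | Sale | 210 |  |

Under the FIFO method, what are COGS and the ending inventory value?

COGS = $19,559.40; ending inventory = $3,705.25

Feb 12, 614 sold [FIFO — oldest first]: 330 @ $23.30 + 269 @ $25.35 + 15 @ $22.45 = $14,844.90
Feb 16, 210 sold [FIFO — oldest first]: 210 @ $22.45 = $4,714.50
Total COGS = $14,844.90 + $4,714.50 = $19,559.40
Ending inventory: 25 @ $22.45 + 53 @ $26.25 + 57 @ $30.75 = $3,705.25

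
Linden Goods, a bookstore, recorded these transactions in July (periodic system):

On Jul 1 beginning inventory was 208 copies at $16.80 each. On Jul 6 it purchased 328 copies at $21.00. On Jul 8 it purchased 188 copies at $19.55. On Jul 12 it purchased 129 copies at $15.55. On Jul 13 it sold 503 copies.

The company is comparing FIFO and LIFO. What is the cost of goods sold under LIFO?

FIFO COGS: 208 @ $16.80 + 295 @ $21.00 = $9,689.40
LIFO COGS: 129 @ $15.55 + 188 @ $19.55 + 186 @ $21.00 = $9,587.35

COGS = $9,587.35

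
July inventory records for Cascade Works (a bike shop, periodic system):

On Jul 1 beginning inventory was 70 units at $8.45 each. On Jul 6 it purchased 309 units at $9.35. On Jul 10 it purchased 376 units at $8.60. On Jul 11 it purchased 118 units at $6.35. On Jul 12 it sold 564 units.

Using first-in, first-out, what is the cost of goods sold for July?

Jul 12, 564 sold [FIFO — oldest first]: 70 @ $8.45 + 309 @ $9.35 + 185 @ $8.60 = $5,071.65
Ending inventory: 191 @ $8.60 + 118 @ $6.35 = $2,391.90

COGS = $5,071.65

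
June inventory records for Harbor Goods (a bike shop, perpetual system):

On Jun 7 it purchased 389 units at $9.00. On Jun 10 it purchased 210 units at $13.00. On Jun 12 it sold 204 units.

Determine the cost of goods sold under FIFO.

Jun 12, 204 sold [FIFO — oldest first]: 204 @ $9.00 = $1,836.00
Ending inventory: 185 @ $9.00 + 210 @ $13.00 = $4,395.00

COGS = $1,836.00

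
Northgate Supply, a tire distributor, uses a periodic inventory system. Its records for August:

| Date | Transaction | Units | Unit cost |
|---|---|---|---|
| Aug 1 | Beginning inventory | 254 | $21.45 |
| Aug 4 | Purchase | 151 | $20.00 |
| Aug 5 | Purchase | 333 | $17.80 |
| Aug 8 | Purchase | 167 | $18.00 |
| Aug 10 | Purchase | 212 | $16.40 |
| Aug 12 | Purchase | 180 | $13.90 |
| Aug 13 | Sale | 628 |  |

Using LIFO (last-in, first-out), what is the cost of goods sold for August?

COGS = $10,213.00

Aug 13, 628 sold [LIFO — newest first]: 180 @ $13.90 + 212 @ $16.40 + 167 @ $18.00 + 69 @ $17.80 = $10,213.00
Ending inventory: 254 @ $21.45 + 151 @ $20.00 + 264 @ $17.80 = $13,167.50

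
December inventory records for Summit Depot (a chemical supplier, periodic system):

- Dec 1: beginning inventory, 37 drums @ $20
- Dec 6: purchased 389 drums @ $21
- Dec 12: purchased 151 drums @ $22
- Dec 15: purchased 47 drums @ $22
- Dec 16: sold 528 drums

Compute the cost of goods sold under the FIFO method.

Dec 16, 528 sold [FIFO — oldest first]: 37 @ $20 + 389 @ $21 + 102 @ $22 = $11,153
Ending inventory: 49 @ $22 + 47 @ $22 = $2,112
Check: goods available $13,265 = COGS $11,153 + ending $2,112

COGS = $11,153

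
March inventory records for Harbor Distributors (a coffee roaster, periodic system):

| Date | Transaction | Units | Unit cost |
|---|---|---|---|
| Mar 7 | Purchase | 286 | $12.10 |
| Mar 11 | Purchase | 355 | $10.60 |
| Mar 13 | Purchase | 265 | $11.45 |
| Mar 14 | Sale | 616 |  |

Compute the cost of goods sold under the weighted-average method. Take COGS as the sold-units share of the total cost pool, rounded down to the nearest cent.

Mar 14, sell 616: 616/906 × $10,257.85 → $6,974.43
Ending inventory (cost pool remaining) = $3,283.42

COGS = $6,974.43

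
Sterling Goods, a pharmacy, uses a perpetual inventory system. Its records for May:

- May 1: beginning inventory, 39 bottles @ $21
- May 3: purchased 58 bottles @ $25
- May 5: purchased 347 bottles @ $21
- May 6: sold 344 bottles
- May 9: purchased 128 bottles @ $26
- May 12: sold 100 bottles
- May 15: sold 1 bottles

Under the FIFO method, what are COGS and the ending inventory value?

COGS = $9,582; ending inventory = $3,302

May 6, 344 sold [FIFO — oldest first]: 39 @ $21 + 58 @ $25 + 247 @ $21 = $7,456
May 12, 100 sold [FIFO — oldest first]: 100 @ $21 = $2,100
May 15, 1 sold [FIFO — oldest first]: 1 @ $26 = $26
Total COGS = $7,456 + $2,100 + $26 = $9,582
Ending inventory: 127 @ $26 = $3,302
Check: goods available $12,884 = COGS $9,582 + ending $3,302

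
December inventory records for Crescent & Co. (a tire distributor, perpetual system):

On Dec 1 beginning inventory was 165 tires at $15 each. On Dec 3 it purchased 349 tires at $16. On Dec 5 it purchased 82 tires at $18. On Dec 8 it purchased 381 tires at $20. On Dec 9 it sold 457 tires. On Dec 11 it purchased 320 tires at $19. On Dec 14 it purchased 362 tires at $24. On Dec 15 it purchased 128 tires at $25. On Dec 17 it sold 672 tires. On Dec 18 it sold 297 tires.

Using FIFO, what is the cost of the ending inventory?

Ending inventory = $8,792

Dec 9, 457 sold [FIFO — oldest first]: 165 @ $15 + 292 @ $16 = $7,147
Dec 17, 672 sold [FIFO — oldest first]: 57 @ $16 + 82 @ $18 + 381 @ $20 + 152 @ $19 = $12,896
Dec 18, 297 sold [FIFO — oldest first]: 168 @ $19 + 129 @ $24 = $6,288
Total COGS = $7,147 + $12,896 + $6,288 = $26,331
Ending inventory: 233 @ $24 + 128 @ $25 = $8,792
Check: goods available $35,123 = COGS $26,331 + ending $8,792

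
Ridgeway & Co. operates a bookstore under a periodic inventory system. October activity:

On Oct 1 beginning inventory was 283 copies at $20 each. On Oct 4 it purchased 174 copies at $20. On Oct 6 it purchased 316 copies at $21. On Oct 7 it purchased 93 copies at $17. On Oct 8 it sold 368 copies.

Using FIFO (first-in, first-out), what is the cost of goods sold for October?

COGS = $7,360

Oct 8, 368 sold [FIFO — oldest first]: 283 @ $20 + 85 @ $20 = $7,360
Ending inventory: 89 @ $20 + 316 @ $21 + 93 @ $17 = $9,997
Check: goods available $17,357 = COGS $7,360 + ending $9,997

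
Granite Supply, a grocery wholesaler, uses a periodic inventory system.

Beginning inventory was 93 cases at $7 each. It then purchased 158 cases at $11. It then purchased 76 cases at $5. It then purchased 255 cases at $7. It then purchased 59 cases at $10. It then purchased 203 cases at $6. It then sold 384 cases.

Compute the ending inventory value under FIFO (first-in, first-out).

Ending inventory = $3,194

Sale 1 (384) [FIFO — oldest first]: 93 @ $7 + 158 @ $11 + 76 @ $5 + 57 @ $7 = $3,168
Ending inventory: 198 @ $7 + 59 @ $10 + 203 @ $6 = $3,194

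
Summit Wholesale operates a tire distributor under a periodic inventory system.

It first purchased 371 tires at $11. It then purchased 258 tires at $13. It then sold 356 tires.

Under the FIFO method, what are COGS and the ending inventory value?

COGS = $3,916; ending inventory = $3,519

Sale 1 (356) [FIFO — oldest first]: 356 @ $11 = $3,916
Ending inventory: 15 @ $11 + 258 @ $13 = $3,519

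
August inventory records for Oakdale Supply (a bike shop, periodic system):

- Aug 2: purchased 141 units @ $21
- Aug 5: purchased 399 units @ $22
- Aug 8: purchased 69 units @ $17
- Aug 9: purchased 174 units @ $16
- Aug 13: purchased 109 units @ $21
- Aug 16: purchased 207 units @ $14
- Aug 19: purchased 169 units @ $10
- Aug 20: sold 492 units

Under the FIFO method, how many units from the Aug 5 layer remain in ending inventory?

48

Aug 20, 492 sold [FIFO — oldest first]: 141 @ $21 + 351 @ $22 = $10,683
Ending inventory: 48 @ $22 + 69 @ $17 + 174 @ $16 + 109 @ $21 + 207 @ $14 + 169 @ $10 = $11,890
Check: goods available $22,573 = COGS $10,683 + ending $11,890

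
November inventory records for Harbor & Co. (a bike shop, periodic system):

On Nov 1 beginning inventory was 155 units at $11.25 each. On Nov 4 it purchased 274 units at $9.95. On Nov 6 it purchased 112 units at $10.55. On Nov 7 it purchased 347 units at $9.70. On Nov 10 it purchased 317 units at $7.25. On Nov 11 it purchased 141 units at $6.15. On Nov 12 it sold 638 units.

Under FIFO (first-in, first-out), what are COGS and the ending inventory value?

Nov 12, 638 sold [FIFO — oldest first]: 155 @ $11.25 + 274 @ $9.95 + 112 @ $10.55 + 97 @ $9.70 = $6,592.55
Ending inventory: 250 @ $9.70 + 317 @ $7.25 + 141 @ $6.15 = $5,590.40

COGS = $6,592.55; ending inventory = $5,590.40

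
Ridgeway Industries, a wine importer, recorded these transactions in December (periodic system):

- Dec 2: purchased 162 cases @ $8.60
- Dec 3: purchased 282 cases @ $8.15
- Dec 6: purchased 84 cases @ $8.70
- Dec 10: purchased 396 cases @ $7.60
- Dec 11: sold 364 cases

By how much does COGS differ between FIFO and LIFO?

$273.10

FIFO COGS: 162 @ $8.60 + 202 @ $8.15 = $3,039.50
LIFO COGS: 364 @ $7.60 = $2,766.40
Difference = |$3,039.50 − $2,766.40| = $273.10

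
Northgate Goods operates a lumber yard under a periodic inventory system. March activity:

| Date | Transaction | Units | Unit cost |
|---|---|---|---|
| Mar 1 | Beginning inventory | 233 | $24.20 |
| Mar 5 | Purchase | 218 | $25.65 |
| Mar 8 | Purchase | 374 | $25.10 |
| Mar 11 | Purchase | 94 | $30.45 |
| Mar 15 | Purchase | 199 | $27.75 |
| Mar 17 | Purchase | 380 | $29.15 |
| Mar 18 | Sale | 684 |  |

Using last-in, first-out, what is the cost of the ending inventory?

Mar 18, 684 sold [LIFO — newest first]: 380 @ $29.15 + 199 @ $27.75 + 94 @ $30.45 + 11 @ $25.10 = $19,737.65
Ending inventory: 233 @ $24.20 + 218 @ $25.65 + 363 @ $25.10 = $20,341.60

Ending inventory = $20,341.60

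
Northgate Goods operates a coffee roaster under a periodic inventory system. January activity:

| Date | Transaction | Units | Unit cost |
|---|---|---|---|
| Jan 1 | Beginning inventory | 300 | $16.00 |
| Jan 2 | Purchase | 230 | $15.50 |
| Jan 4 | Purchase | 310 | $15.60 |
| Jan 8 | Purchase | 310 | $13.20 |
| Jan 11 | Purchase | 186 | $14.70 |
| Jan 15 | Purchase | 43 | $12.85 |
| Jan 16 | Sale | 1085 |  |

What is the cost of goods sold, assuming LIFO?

COGS = $15,875.75

Jan 16, 1085 sold [LIFO — newest first]: 43 @ $12.85 + 186 @ $14.70 + 310 @ $13.20 + 310 @ $15.60 + 230 @ $15.50 + 6 @ $16.00 = $15,875.75
Ending inventory: 294 @ $16.00 = $4,704.00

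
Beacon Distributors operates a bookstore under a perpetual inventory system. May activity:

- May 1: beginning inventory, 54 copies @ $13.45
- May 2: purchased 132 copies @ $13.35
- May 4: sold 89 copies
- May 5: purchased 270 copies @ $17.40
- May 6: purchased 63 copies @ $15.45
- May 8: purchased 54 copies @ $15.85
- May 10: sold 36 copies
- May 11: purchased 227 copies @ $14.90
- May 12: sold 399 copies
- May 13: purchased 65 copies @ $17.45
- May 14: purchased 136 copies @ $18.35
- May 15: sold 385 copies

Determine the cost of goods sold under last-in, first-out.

May 4, 89 sold [LIFO — newest first]: 89 @ $13.35 = $1,188.15
May 10, 36 sold [LIFO — newest first]: 36 @ $15.85 = $570.60
May 12, 399 sold [LIFO — newest first]: 227 @ $14.90 + 18 @ $15.85 + 63 @ $15.45 + 91 @ $17.40 = $6,224.35
May 15, 385 sold [LIFO — newest first]: 136 @ $18.35 + 65 @ $17.45 + 179 @ $17.40 + 5 @ $13.35 = $6,811.20
Total COGS = $1,188.15 + $570.60 + $6,224.35 + $6,811.20 = $14,794.30
Ending inventory: 54 @ $13.45 + 38 @ $13.35 = $1,233.60
Check: goods available $16,027.90 = COGS $14,794.30 + ending $1,233.60

COGS = $14,794.30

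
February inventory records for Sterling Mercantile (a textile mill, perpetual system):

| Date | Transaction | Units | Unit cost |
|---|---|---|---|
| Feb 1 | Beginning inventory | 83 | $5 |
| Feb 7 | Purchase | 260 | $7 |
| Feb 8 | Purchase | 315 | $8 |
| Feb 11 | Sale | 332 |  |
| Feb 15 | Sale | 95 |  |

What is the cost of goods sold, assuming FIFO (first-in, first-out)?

COGS = $2,907

Feb 11, 332 sold [FIFO — oldest first]: 83 @ $5 + 249 @ $7 = $2,158
Feb 15, 95 sold [FIFO — oldest first]: 11 @ $7 + 84 @ $8 = $749
Total COGS = $2,158 + $749 = $2,907
Ending inventory: 231 @ $8 = $1,848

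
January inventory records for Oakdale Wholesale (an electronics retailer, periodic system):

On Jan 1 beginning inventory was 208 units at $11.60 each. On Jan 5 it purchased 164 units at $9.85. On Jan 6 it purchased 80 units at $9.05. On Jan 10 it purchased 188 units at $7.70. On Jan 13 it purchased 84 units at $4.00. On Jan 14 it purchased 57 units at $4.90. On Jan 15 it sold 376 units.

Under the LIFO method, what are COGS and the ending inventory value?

Jan 15, 376 sold [LIFO — newest first]: 57 @ $4.90 + 84 @ $4.00 + 188 @ $7.70 + 47 @ $9.05 = $2,488.25
Ending inventory: 208 @ $11.60 + 164 @ $9.85 + 33 @ $9.05 = $4,326.85

COGS = $2,488.25; ending inventory = $4,326.85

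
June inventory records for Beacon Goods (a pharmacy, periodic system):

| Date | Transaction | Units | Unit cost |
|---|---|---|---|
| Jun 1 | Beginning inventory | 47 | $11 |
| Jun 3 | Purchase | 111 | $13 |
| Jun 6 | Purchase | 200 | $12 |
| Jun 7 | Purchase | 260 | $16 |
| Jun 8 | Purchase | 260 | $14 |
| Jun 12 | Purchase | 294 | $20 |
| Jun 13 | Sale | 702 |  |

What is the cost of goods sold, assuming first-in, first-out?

COGS = $9,696

Jun 13, 702 sold [FIFO — oldest first]: 47 @ $11 + 111 @ $13 + 200 @ $12 + 260 @ $16 + 84 @ $14 = $9,696
Ending inventory: 176 @ $14 + 294 @ $20 = $8,344
Check: goods available $18,040 = COGS $9,696 + ending $8,344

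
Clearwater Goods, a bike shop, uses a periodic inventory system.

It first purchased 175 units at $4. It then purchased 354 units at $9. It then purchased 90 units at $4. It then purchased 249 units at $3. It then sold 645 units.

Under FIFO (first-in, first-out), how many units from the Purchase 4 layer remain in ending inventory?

223

Sale 1 (645) [FIFO — oldest first]: 175 @ $4 + 354 @ $9 + 90 @ $4 + 26 @ $3 = $4,324
Ending inventory: 223 @ $3 = $669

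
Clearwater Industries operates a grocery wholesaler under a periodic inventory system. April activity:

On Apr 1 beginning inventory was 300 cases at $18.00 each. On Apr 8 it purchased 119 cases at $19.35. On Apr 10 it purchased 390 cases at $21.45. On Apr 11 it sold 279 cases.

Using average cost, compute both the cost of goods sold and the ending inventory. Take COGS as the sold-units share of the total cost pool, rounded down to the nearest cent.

Apr 11, sell 279: 279/809 × $16,068.15 → $5,541.42
Ending inventory (cost pool remaining) = $10,526.73

COGS = $5,541.42; ending inventory = $10,526.73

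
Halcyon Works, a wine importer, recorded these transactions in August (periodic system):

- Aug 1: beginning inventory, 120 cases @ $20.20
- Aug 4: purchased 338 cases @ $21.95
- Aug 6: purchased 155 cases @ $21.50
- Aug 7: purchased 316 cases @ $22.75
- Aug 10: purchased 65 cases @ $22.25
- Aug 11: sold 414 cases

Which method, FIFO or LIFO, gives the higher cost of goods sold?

FIFO COGS: 120 @ $20.20 + 294 @ $21.95 = $8,877.30
LIFO COGS: 65 @ $22.25 + 316 @ $22.75 + 33 @ $21.50 = $9,344.75

LIFO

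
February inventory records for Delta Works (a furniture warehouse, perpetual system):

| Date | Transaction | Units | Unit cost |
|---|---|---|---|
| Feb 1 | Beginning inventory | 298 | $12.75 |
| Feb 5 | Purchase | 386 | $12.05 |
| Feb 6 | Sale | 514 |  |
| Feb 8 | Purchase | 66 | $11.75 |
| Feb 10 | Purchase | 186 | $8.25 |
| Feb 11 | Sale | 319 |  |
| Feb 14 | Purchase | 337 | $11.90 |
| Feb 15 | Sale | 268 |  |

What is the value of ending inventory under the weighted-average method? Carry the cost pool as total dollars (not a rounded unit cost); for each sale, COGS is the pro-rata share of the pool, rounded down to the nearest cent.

After Feb 1: 298 on hand, pool $3,799.50 (≈ $12.7500 each)
After Feb 5: 684 on hand, pool $8,450.80 (≈ $12.3550 each)
Feb 6, sell 514: 514/684 × $8,450.80 → $6,350.45
After Feb 8: 236 on hand, pool $2,875.85 (≈ $12.1858 each)
After Feb 10: 422 on hand, pool $4,410.35 (≈ $10.4511 each)
Feb 11, sell 319: 319/422 × $4,410.35 → $3,333.89
After Feb 14: 440 on hand, pool $5,086.76 (≈ $11.5608 each)
Feb 15, sell 268: 268/440 × $5,086.76 → $3,098.29
Total COGS = $6,350.45 + $3,333.89 + $3,098.29 = $12,782.63
Ending inventory (cost pool remaining) = $1,988.47
Check: goods available $14,771.10 = COGS $12,782.63 + ending $1,988.47

Ending inventory = $1,988.47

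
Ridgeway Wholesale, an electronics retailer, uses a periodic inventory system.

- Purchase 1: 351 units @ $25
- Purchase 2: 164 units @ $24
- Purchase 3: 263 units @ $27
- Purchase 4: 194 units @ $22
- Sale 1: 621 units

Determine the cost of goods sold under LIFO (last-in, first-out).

Sale 1 (621) [LIFO — newest first]: 194 @ $22 + 263 @ $27 + 164 @ $24 = $15,305
Ending inventory: 351 @ $25 = $8,775
Check: goods available $24,080 = COGS $15,305 + ending $8,775

COGS = $15,305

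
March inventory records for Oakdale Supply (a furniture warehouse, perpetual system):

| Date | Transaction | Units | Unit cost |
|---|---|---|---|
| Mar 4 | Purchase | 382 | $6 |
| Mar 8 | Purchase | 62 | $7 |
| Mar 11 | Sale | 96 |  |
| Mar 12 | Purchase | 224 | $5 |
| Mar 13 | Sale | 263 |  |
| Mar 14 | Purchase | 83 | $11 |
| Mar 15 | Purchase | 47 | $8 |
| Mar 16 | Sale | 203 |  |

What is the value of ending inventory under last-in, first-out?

Mar 11, 96 sold [LIFO — newest first]: 62 @ $7 + 34 @ $6 = $638
Mar 13, 263 sold [LIFO — newest first]: 224 @ $5 + 39 @ $6 = $1,354
Mar 16, 203 sold [LIFO — newest first]: 47 @ $8 + 83 @ $11 + 73 @ $6 = $1,727
Total COGS = $638 + $1,354 + $1,727 = $3,719
Ending inventory: 236 @ $6 = $1,416
Check: goods available $5,135 = COGS $3,719 + ending $1,416

Ending inventory = $1,416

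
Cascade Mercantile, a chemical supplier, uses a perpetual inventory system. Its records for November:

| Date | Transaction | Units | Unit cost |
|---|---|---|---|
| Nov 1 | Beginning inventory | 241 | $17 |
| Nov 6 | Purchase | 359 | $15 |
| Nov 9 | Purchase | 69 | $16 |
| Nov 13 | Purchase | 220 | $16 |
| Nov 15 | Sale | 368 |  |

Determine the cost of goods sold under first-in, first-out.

Nov 15, 368 sold [FIFO — oldest first]: 241 @ $17 + 127 @ $15 = $6,002
Ending inventory: 232 @ $15 + 69 @ $16 + 220 @ $16 = $8,104

COGS = $6,002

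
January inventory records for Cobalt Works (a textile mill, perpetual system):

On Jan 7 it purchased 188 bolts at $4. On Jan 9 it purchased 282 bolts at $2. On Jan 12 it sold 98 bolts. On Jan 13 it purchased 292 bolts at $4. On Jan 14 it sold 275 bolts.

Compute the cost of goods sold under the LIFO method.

COGS = $1,296

Jan 12, 98 sold [LIFO — newest first]: 98 @ $2 = $196
Jan 14, 275 sold [LIFO — newest first]: 275 @ $4 = $1,100
Total COGS = $196 + $1,100 = $1,296
Ending inventory: 188 @ $4 + 184 @ $2 + 17 @ $4 = $1,188
Check: goods available $2,484 = COGS $1,296 + ending $1,188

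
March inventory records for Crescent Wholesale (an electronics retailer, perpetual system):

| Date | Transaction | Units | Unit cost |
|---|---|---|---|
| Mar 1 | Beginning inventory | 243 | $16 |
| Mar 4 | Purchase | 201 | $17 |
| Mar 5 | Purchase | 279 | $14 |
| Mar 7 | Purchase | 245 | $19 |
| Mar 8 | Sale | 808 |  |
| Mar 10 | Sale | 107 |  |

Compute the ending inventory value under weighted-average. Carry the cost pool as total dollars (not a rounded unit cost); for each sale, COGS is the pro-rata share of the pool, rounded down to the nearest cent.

After Mar 1: 243 on hand, pool $3,888.00 (≈ $16.0000 each)
After Mar 4: 444 on hand, pool $7,305.00 (≈ $16.4527 each)
After Mar 5: 723 on hand, pool $11,211.00 (≈ $15.5062 each)
After Mar 7: 968 on hand, pool $15,866.00 (≈ $16.3905 each)
Mar 8, sell 808: 808/968 × $15,866.00 → $13,243.52
Mar 10, sell 107: 107/160 × $2,622.48 → $1,753.78
Total COGS = $13,243.52 + $1,753.78 = $14,997.30
Ending inventory (cost pool remaining) = $868.70
Check: goods available $15,866.00 = COGS $14,997.30 + ending $868.70

Ending inventory = $868.70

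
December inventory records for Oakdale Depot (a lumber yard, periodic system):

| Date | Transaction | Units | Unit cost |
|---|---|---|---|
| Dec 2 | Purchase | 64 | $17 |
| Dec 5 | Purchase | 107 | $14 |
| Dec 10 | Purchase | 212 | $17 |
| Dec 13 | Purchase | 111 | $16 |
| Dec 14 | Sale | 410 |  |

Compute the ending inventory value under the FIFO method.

Dec 14, 410 sold [FIFO — oldest first]: 64 @ $17 + 107 @ $14 + 212 @ $17 + 27 @ $16 = $6,622
Ending inventory: 84 @ $16 = $1,344
Check: goods available $7,966 = COGS $6,622 + ending $1,344

Ending inventory = $1,344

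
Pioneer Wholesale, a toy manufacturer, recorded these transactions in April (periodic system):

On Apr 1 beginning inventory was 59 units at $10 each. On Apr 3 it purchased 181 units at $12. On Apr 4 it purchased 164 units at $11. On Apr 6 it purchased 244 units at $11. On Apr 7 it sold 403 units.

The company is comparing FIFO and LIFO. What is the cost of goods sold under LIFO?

FIFO COGS: 59 @ $10 + 181 @ $12 + 163 @ $11 = $4,555
LIFO COGS: 244 @ $11 + 159 @ $11 = $4,433

COGS = $4,433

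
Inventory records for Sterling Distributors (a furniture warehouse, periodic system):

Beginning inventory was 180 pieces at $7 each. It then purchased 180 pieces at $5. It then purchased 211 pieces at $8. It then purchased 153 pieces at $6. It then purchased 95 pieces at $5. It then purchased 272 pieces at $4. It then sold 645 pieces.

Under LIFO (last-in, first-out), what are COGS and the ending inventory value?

COGS = $3,481; ending inventory = $2,848

Sale 1 (645) [LIFO — newest first]: 272 @ $4 + 95 @ $5 + 153 @ $6 + 125 @ $8 = $3,481
Ending inventory: 180 @ $7 + 180 @ $5 + 86 @ $8 = $2,848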